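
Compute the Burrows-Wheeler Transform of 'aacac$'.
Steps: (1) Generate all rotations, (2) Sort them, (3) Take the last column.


Rotations (sorted):
  0: $aacac -> last char: c
  1: aacac$ -> last char: $
  2: ac$aac -> last char: c
  3: acac$a -> last char: a
  4: c$aaca -> last char: a
  5: cac$aa -> last char: a


BWT = c$caaa


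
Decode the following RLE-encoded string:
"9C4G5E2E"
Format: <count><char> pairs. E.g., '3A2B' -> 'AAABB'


Expanding each <count><char> pair:
  9C -> 'CCCCCCCCC'
  4G -> 'GGGG'
  5E -> 'EEEEE'
  2E -> 'EE'

Decoded = CCCCCCCCCGGGGEEEEEEE


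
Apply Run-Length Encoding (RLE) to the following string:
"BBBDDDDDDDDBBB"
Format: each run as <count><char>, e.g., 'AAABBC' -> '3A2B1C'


Scanning runs left to right:
  i=0: run of 'B' x 3 -> '3B'
  i=3: run of 'D' x 8 -> '8D'
  i=11: run of 'B' x 3 -> '3B'

RLE = 3B8D3B


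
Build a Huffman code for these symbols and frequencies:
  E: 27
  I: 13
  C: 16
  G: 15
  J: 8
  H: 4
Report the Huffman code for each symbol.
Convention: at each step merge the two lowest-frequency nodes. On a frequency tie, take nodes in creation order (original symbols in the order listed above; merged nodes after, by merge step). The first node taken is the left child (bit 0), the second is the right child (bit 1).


Huffman tree construction:
Step 1: Merge H(4) + J(8) = 12
Step 2: Merge (H+J)(12) + I(13) = 25
Step 3: Merge G(15) + C(16) = 31
Step 4: Merge ((H+J)+I)(25) + E(27) = 52
Step 5: Merge (G+C)(31) + (((H+J)+I)+E)(52) = 83
Read each symbol's code off the tree from the root (left child = 0, right child = 1).

Codes:
  E: 11 (length 2)
  I: 101 (length 3)
  C: 01 (length 2)
  G: 00 (length 2)
  J: 1001 (length 4)
  H: 1000 (length 4)
Average code length: 203/83 = 2.4458 bits/symbol


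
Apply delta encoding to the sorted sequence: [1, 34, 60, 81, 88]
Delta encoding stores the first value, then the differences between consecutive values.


First value: 1
Deltas:
  34 - 1 = 33
  60 - 34 = 26
  81 - 60 = 21
  88 - 81 = 7


Delta encoded: [1, 33, 26, 21, 7]


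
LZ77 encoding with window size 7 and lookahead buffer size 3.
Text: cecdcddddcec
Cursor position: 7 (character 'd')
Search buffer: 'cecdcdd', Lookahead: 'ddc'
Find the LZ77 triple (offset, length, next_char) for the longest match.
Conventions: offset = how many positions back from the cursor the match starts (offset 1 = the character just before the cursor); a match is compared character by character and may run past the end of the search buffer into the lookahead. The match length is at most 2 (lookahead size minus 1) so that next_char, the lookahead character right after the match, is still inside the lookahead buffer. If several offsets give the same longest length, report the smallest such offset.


Try each offset into the search buffer:
  offset=1 (pos 6, char 'd'): match length 2
  offset=2 (pos 5, char 'd'): match length 2
  offset=3 (pos 4, char 'c'): match length 0
  offset=4 (pos 3, char 'd'): match length 1
  offset=5 (pos 2, char 'c'): match length 0
  offset=6 (pos 1, char 'e'): match length 0
  offset=7 (pos 0, char 'c'): match length 0
Longest match has length 2, found at offsets 1, 2; take the smallest, offset 1.
next_char = character at position 7 + 2 = 9 -> 'c'

Best match: offset=1, length=2 (matching 'dd' starting at position 6)
LZ77 triple: (1, 2, 'c')


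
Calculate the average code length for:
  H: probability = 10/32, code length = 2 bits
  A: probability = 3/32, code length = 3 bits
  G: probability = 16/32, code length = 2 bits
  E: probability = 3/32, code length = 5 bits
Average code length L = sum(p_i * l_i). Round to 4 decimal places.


Weighted contributions p_i * l_i:
  H: (10/32) * 2 = 20/32
  A: (3/32) * 3 = 9/32
  G: (16/32) * 2 = 32/32
  E: (3/32) * 5 = 15/32
Sum = (20 + 9 + 32 + 15)/32 = 76/32

L = 76/32 = 2.3750 bits/symbol


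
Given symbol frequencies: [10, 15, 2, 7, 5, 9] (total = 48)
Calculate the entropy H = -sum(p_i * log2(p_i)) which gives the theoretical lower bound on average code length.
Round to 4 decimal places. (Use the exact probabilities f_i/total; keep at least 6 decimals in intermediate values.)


Per-symbol terms -p_i * log2(p_i) with p_i = f_i/48:
  p = 10/48 = 0.208333: log2(p) = -2.263034, -p*log2(p) = 0.471466
  p = 15/48 = 0.312500: log2(p) = -1.678072, -p*log2(p) = 0.524397
  p = 2/48 = 0.041667: log2(p) = -4.584963, -p*log2(p) = 0.191040
  p = 7/48 = 0.145833: log2(p) = -2.777608, -p*log2(p) = 0.405068
  p = 5/48 = 0.104167: log2(p) = -3.263034, -p*log2(p) = 0.339899
  p = 9/48 = 0.187500: log2(p) = -2.415037, -p*log2(p) = 0.452820
H = 0.471466 + 0.524397 + 0.191040 + 0.405068 + 0.339899 + 0.452820 = 2.384690

H = 2.3847 bits/symbol


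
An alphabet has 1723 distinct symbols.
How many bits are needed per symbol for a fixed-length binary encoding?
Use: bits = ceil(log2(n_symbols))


log2(1723) = 10.7507
Bracket: 2^10 = 1024 < 1723 <= 2^11 = 2048
So ceil(log2(1723)) = 11

bits = ceil(log2(1723)) = ceil(10.7507) = 11 bits


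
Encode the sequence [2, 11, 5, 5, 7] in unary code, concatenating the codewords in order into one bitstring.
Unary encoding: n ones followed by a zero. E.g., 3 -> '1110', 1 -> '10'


Encode each number as n ones followed by a terminating 0:
  2 -> 110 (3 bits)
  11 -> 111111111110 (12 bits)
  5 -> 111110 (6 bits)
  5 -> 111110 (6 bits)
  7 -> 11111110 (8 bits)
Total length = 3 + 12 + 6 + 6 + 8 = 35 bits.

Unary([2, 11, 5, 5, 7]) = 11011111111111011111011111011111110 (35 bits)


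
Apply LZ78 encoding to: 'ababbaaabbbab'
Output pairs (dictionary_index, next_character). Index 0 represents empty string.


LZ78 encoding steps:
Dictionary: {0: ''}
Step 1: w='' (idx 0), next='a' -> output (0, 'a'), add 'a' as idx 1
Step 2: w='' (idx 0), next='b' -> output (0, 'b'), add 'b' as idx 2
Step 3: w='a' (idx 1), next='b' -> output (1, 'b'), add 'ab' as idx 3
Step 4: w='b' (idx 2), next='a' -> output (2, 'a'), add 'ba' as idx 4
Step 5: w='a' (idx 1), next='a' -> output (1, 'a'), add 'aa' as idx 5
Step 6: w='b' (idx 2), next='b' -> output (2, 'b'), add 'bb' as idx 6
Step 7: w='ba' (idx 4), next='b' -> output (4, 'b'), add 'bab' as idx 7


Encoded: [(0, 'a'), (0, 'b'), (1, 'b'), (2, 'a'), (1, 'a'), (2, 'b'), (4, 'b')]


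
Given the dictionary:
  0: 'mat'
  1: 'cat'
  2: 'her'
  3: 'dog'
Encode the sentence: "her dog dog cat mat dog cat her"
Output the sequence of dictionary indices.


Look up each word in the dictionary:
  'her' -> 2
  'dog' -> 3
  'dog' -> 3
  'cat' -> 1
  'mat' -> 0
  'dog' -> 3
  'cat' -> 1
  'her' -> 2

Encoded: [2, 3, 3, 1, 0, 3, 1, 2]


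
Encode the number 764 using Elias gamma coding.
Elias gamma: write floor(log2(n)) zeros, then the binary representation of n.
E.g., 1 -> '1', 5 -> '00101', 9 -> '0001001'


num_bits = floor(log2(764)) + 1 = 10
leading_zeros = num_bits - 1 = 9
binary(764) = 1011111100

Elias gamma(764) = '000000000' + '1011111100' = 0000000001011111100 (19 bits)


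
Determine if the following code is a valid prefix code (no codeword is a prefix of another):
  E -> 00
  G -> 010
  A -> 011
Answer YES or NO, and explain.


Checking each pair (does one codeword prefix another?):
  E='00' vs G='010': no prefix
  E='00' vs A='011': no prefix
  G='010' vs E='00': no prefix
  G='010' vs A='011': no prefix
  A='011' vs E='00': no prefix
  A='011' vs G='010': no prefix
No violation found over all pairs.

YES -- this is a valid prefix code. No codeword is a prefix of any other codeword.


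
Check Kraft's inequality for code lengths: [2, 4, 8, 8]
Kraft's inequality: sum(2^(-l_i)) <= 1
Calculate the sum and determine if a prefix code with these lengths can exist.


Sum = 2^(-2) + 2^(-4) + 2^(-8) + 2^(-8)
    = 0.25 + 0.0625 + 0.00390625 + 0.00390625
    = 82/256 = 0.3203125
Since 0.3203125 <= 1, Kraft's inequality IS satisfied.
A prefix code with these lengths CAN exist.

Kraft sum = 0.3203125. Satisfied.


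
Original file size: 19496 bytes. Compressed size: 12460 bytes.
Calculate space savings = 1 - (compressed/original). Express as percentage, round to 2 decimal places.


ratio = compressed/original = 12460/19496 = 0.639105
savings = 1 - ratio = 1 - 0.639105 = 0.360895
as a percentage: 0.360895 * 100 = 36.09%

Space savings = 1 - 12460/19496 = 36.09%


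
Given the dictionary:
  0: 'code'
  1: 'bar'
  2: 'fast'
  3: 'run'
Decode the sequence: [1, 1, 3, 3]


Look up each index in the dictionary:
  1 -> 'bar'
  1 -> 'bar'
  3 -> 'run'
  3 -> 'run'

Decoded: "bar bar run run"


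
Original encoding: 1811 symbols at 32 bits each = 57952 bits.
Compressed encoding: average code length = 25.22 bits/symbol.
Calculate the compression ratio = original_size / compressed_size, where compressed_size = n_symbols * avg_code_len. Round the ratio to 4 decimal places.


original_size = n_symbols * orig_bits = 1811 * 32 = 57952 bits
compressed_size = n_symbols * avg_code_len = 1811 * 25.22 = 45673.42 bits
ratio = original_size / compressed_size = 57952 / 45673.42 = 1.2688

Compression ratio = 1.2688


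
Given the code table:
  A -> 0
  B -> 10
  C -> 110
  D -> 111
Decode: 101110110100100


Decoding:
10 -> B
111 -> D
0 -> A
110 -> C
10 -> B
0 -> A
10 -> B
0 -> A


Result: BDACBABA


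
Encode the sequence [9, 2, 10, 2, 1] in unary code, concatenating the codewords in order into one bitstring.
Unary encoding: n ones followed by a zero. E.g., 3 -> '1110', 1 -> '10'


Encode each number as n ones followed by a terminating 0:
  9 -> 1111111110 (10 bits)
  2 -> 110 (3 bits)
  10 -> 11111111110 (11 bits)
  2 -> 110 (3 bits)
  1 -> 10 (2 bits)
Total length = 10 + 3 + 11 + 3 + 2 = 29 bits.

Unary([9, 2, 10, 2, 1]) = 11111111101101111111111011010 (29 bits)


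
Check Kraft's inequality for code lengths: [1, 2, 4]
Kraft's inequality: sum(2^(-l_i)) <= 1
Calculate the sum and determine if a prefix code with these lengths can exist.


Sum = 2^(-1) + 2^(-2) + 2^(-4)
    = 0.5 + 0.25 + 0.0625
    = 13/16 = 0.8125
Since 0.8125 <= 1, Kraft's inequality IS satisfied.
A prefix code with these lengths CAN exist.

Kraft sum = 0.8125. Satisfied.


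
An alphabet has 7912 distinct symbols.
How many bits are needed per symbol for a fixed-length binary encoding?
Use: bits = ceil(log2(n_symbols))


log2(7912) = 12.9498
Bracket: 2^12 = 4096 < 7912 <= 2^13 = 8192
So ceil(log2(7912)) = 13

bits = ceil(log2(7912)) = ceil(12.9498) = 13 bits


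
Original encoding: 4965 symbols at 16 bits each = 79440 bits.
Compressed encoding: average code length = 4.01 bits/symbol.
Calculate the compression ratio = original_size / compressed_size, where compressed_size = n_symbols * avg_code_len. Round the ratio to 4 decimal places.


original_size = n_symbols * orig_bits = 4965 * 16 = 79440 bits
compressed_size = n_symbols * avg_code_len = 4965 * 4.01 = 19909.65 bits
ratio = original_size / compressed_size = 79440 / 19909.65 = 3.99

Compression ratio = 3.99


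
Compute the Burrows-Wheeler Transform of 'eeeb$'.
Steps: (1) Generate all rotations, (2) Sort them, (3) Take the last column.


Rotations (sorted):
  0: $eeeb -> last char: b
  1: b$eee -> last char: e
  2: eb$ee -> last char: e
  3: eeb$e -> last char: e
  4: eeeb$ -> last char: $


BWT = beee$


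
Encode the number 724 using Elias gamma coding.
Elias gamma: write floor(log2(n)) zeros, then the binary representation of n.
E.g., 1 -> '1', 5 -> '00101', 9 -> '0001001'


num_bits = floor(log2(724)) + 1 = 10
leading_zeros = num_bits - 1 = 9
binary(724) = 1011010100

Elias gamma(724) = '000000000' + '1011010100' = 0000000001011010100 (19 bits)


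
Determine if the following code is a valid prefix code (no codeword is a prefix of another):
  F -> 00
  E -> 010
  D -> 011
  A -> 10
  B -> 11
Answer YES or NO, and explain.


Checking each pair (does one codeword prefix another?):
  F='00' vs E='010': no prefix
  F='00' vs D='011': no prefix
  F='00' vs A='10': no prefix
  F='00' vs B='11': no prefix
  E='010' vs F='00': no prefix
  E='010' vs D='011': no prefix
  E='010' vs A='10': no prefix
  E='010' vs B='11': no prefix
  D='011' vs F='00': no prefix
  D='011' vs E='010': no prefix
  D='011' vs A='10': no prefix
  D='011' vs B='11': no prefix
  A='10' vs F='00': no prefix
  A='10' vs E='010': no prefix
  A='10' vs D='011': no prefix
  A='10' vs B='11': no prefix
  B='11' vs F='00': no prefix
  B='11' vs E='010': no prefix
  B='11' vs D='011': no prefix
  B='11' vs A='10': no prefix
No violation found over all pairs.

YES -- this is a valid prefix code. No codeword is a prefix of any other codeword.


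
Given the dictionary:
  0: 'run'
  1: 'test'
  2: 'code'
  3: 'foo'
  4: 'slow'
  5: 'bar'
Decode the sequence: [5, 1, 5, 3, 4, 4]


Look up each index in the dictionary:
  5 -> 'bar'
  1 -> 'test'
  5 -> 'bar'
  3 -> 'foo'
  4 -> 'slow'
  4 -> 'slow'

Decoded: "bar test bar foo slow slow"


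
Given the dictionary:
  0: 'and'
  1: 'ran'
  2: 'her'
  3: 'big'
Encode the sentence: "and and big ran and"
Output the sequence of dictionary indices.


Look up each word in the dictionary:
  'and' -> 0
  'and' -> 0
  'big' -> 3
  'ran' -> 1
  'and' -> 0

Encoded: [0, 0, 3, 1, 0]


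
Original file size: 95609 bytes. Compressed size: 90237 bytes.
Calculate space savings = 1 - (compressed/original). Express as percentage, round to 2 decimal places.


ratio = compressed/original = 90237/95609 = 0.943813
savings = 1 - ratio = 1 - 0.943813 = 0.056187
as a percentage: 0.056187 * 100 = 5.62%

Space savings = 1 - 90237/95609 = 5.62%


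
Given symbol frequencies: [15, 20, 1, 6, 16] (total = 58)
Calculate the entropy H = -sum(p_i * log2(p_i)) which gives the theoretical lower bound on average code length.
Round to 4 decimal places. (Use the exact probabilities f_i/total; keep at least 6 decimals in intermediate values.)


Per-symbol terms -p_i * log2(p_i) with p_i = f_i/58:
  p = 15/58 = 0.258621: log2(p) = -1.951090, -p*log2(p) = 0.504592
  p = 20/58 = 0.344828: log2(p) = -1.536053, -p*log2(p) = 0.529673
  p = 1/58 = 0.017241: log2(p) = -5.857981, -p*log2(p) = 0.101000
  p = 6/58 = 0.103448: log2(p) = -3.273018, -p*log2(p) = 0.338588
  p = 16/58 = 0.275862: log2(p) = -1.857981, -p*log2(p) = 0.512546
H = 0.504592 + 0.529673 + 0.101000 + 0.338588 + 0.512546 = 1.986399

H = 1.9864 bits/symbol


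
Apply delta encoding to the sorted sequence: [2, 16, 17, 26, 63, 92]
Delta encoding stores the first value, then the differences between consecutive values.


First value: 2
Deltas:
  16 - 2 = 14
  17 - 16 = 1
  26 - 17 = 9
  63 - 26 = 37
  92 - 63 = 29


Delta encoded: [2, 14, 1, 9, 37, 29]


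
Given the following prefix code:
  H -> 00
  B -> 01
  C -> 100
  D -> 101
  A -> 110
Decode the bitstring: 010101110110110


Decoding step by step:
Bits 01 -> B
Bits 01 -> B
Bits 01 -> B
Bits 110 -> A
Bits 110 -> A
Bits 110 -> A


Decoded message: BBBAAA


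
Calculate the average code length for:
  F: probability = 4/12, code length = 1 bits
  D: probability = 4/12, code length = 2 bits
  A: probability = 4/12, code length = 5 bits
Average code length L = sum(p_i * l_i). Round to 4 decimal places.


Weighted contributions p_i * l_i:
  F: (4/12) * 1 = 4/12
  D: (4/12) * 2 = 8/12
  A: (4/12) * 5 = 20/12
Sum = (4 + 8 + 20)/12 = 32/12

L = 32/12 = 2.6667 bits/symbol


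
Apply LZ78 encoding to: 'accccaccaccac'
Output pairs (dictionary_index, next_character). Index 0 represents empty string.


LZ78 encoding steps:
Dictionary: {0: ''}
Step 1: w='' (idx 0), next='a' -> output (0, 'a'), add 'a' as idx 1
Step 2: w='' (idx 0), next='c' -> output (0, 'c'), add 'c' as idx 2
Step 3: w='c' (idx 2), next='c' -> output (2, 'c'), add 'cc' as idx 3
Step 4: w='c' (idx 2), next='a' -> output (2, 'a'), add 'ca' as idx 4
Step 5: w='cc' (idx 3), next='a' -> output (3, 'a'), add 'cca' as idx 5
Step 6: w='cca' (idx 5), next='c' -> output (5, 'c'), add 'ccac' as idx 6


Encoded: [(0, 'a'), (0, 'c'), (2, 'c'), (2, 'a'), (3, 'a'), (5, 'c')]


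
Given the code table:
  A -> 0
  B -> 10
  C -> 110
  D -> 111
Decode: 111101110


Decoding:
111 -> D
10 -> B
111 -> D
0 -> A


Result: DBDA


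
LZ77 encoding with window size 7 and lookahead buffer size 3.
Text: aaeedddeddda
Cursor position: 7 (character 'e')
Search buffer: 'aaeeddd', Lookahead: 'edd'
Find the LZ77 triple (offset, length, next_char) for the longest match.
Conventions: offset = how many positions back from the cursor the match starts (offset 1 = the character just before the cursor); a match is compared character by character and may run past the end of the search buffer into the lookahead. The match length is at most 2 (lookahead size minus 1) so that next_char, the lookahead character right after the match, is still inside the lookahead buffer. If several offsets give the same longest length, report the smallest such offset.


Try each offset into the search buffer:
  offset=1 (pos 6, char 'd'): match length 0
  offset=2 (pos 5, char 'd'): match length 0
  offset=3 (pos 4, char 'd'): match length 0
  offset=4 (pos 3, char 'e'): match length 2
  offset=5 (pos 2, char 'e'): match length 1
  offset=6 (pos 1, char 'a'): match length 0
  offset=7 (pos 0, char 'a'): match length 0
Longest match has length 2 at offset 4.
next_char = character at position 7 + 2 = 9 -> 'd'

Best match: offset=4, length=2 (matching 'ed' starting at position 3)
LZ77 triple: (4, 2, 'd')


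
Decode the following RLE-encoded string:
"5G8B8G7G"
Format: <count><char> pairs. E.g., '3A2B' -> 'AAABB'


Expanding each <count><char> pair:
  5G -> 'GGGGG'
  8B -> 'BBBBBBBB'
  8G -> 'GGGGGGGG'
  7G -> 'GGGGGGG'

Decoded = GGGGGBBBBBBBBGGGGGGGGGGGGGGG


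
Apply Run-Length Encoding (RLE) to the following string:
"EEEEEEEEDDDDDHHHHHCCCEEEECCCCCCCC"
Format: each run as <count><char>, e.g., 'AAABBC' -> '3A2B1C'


Scanning runs left to right:
  i=0: run of 'E' x 8 -> '8E'
  i=8: run of 'D' x 5 -> '5D'
  i=13: run of 'H' x 5 -> '5H'
  i=18: run of 'C' x 3 -> '3C'
  i=21: run of 'E' x 4 -> '4E'
  i=25: run of 'C' x 8 -> '8C'

RLE = 8E5D5H3C4E8C


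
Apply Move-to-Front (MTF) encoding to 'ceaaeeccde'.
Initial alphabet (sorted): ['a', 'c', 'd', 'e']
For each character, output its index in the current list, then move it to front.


MTF encoding:
'c': index 1 in ['a', 'c', 'd', 'e'] -> ['c', 'a', 'd', 'e']
'e': index 3 in ['c', 'a', 'd', 'e'] -> ['e', 'c', 'a', 'd']
'a': index 2 in ['e', 'c', 'a', 'd'] -> ['a', 'e', 'c', 'd']
'a': index 0 in ['a', 'e', 'c', 'd'] -> ['a', 'e', 'c', 'd']
'e': index 1 in ['a', 'e', 'c', 'd'] -> ['e', 'a', 'c', 'd']
'e': index 0 in ['e', 'a', 'c', 'd'] -> ['e', 'a', 'c', 'd']
'c': index 2 in ['e', 'a', 'c', 'd'] -> ['c', 'e', 'a', 'd']
'c': index 0 in ['c', 'e', 'a', 'd'] -> ['c', 'e', 'a', 'd']
'd': index 3 in ['c', 'e', 'a', 'd'] -> ['d', 'c', 'e', 'a']
'e': index 2 in ['d', 'c', 'e', 'a'] -> ['e', 'd', 'c', 'a']


Output: [1, 3, 2, 0, 1, 0, 2, 0, 3, 2]


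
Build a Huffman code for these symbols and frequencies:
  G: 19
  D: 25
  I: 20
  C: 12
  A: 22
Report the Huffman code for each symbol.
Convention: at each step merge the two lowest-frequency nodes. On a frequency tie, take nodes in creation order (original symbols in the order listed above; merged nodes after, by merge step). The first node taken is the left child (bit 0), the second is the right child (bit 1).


Huffman tree construction:
Step 1: Merge C(12) + G(19) = 31
Step 2: Merge I(20) + A(22) = 42
Step 3: Merge D(25) + (C+G)(31) = 56
Step 4: Merge (I+A)(42) + (D+(C+G))(56) = 98
Read each symbol's code off the tree from the root (left child = 0, right child = 1).

Codes:
  G: 111 (length 3)
  D: 10 (length 2)
  I: 00 (length 2)
  C: 110 (length 3)
  A: 01 (length 2)
Average code length: 227/98 = 2.3163 bits/symbol


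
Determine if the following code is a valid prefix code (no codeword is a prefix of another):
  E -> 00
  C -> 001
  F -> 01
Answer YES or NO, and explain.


Checking each pair (does one codeword prefix another?):
  E='00' vs C='001': prefix -- VIOLATION

NO -- this is NOT a valid prefix code. E (00) is a prefix of C (001).


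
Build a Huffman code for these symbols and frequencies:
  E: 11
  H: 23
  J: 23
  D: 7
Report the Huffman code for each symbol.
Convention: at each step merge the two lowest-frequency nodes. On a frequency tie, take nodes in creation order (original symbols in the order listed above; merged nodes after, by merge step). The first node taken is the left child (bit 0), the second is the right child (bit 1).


Huffman tree construction:
Step 1: Merge D(7) + E(11) = 18
Step 2: Merge (D+E)(18) + H(23) = 41
Step 3: Merge J(23) + ((D+E)+H)(41) = 64
Read each symbol's code off the tree from the root (left child = 0, right child = 1).

Codes:
  E: 101 (length 3)
  H: 11 (length 2)
  J: 0 (length 1)
  D: 100 (length 3)
Average code length: 123/64 = 1.9219 bits/symbol


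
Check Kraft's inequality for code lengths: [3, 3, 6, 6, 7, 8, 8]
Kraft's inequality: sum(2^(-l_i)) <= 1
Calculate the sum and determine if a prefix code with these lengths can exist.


Sum = 2^(-3) + 2^(-3) + 2^(-6) + 2^(-6) + 2^(-7) + 2^(-8) + 2^(-8)
    = 0.125 + 0.125 + 0.015625 + 0.015625 + 0.0078125 + 0.00390625 + 0.00390625
    = 76/256 = 0.296875
Since 0.296875 <= 1, Kraft's inequality IS satisfied.
A prefix code with these lengths CAN exist.

Kraft sum = 0.296875. Satisfied.


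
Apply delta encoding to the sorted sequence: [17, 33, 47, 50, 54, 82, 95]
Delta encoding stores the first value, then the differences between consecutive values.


First value: 17
Deltas:
  33 - 17 = 16
  47 - 33 = 14
  50 - 47 = 3
  54 - 50 = 4
  82 - 54 = 28
  95 - 82 = 13


Delta encoded: [17, 16, 14, 3, 4, 28, 13]


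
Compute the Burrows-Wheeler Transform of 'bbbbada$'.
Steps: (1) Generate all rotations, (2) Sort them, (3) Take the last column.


Rotations (sorted):
  0: $bbbbada -> last char: a
  1: a$bbbbad -> last char: d
  2: ada$bbbb -> last char: b
  3: bada$bbb -> last char: b
  4: bbada$bb -> last char: b
  5: bbbada$b -> last char: b
  6: bbbbada$ -> last char: $
  7: da$bbbba -> last char: a


BWT = adbbbb$a


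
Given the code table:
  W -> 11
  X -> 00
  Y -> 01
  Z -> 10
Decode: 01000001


Decoding:
01 -> Y
00 -> X
00 -> X
01 -> Y


Result: YXXY


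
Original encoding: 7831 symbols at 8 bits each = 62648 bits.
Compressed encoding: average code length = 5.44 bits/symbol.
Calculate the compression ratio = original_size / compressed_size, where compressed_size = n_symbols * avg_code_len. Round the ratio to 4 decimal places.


original_size = n_symbols * orig_bits = 7831 * 8 = 62648 bits
compressed_size = n_symbols * avg_code_len = 7831 * 5.44 = 42600.64 bits
ratio = original_size / compressed_size = 62648 / 42600.64 = 1.4706

Compression ratio = 1.4706


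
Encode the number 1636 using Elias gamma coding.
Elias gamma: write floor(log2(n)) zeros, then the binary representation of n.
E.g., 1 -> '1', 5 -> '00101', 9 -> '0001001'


num_bits = floor(log2(1636)) + 1 = 11
leading_zeros = num_bits - 1 = 10
binary(1636) = 11001100100

Elias gamma(1636) = '0000000000' + '11001100100' = 000000000011001100100 (21 bits)


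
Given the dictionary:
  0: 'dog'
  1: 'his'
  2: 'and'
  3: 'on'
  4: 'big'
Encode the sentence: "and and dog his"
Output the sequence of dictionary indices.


Look up each word in the dictionary:
  'and' -> 2
  'and' -> 2
  'dog' -> 0
  'his' -> 1

Encoded: [2, 2, 0, 1]


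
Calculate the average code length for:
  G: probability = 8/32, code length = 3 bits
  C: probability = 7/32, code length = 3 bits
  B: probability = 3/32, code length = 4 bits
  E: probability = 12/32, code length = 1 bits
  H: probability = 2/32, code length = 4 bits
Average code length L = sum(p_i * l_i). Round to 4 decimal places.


Weighted contributions p_i * l_i:
  G: (8/32) * 3 = 24/32
  C: (7/32) * 3 = 21/32
  B: (3/32) * 4 = 12/32
  E: (12/32) * 1 = 12/32
  H: (2/32) * 4 = 8/32
Sum = (24 + 21 + 12 + 12 + 8)/32 = 77/32

L = 77/32 = 2.4063 bits/symbol


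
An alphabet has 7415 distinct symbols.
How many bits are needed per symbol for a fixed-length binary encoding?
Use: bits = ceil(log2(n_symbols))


log2(7415) = 12.8562
Bracket: 2^12 = 4096 < 7415 <= 2^13 = 8192
So ceil(log2(7415)) = 13

bits = ceil(log2(7415)) = ceil(12.8562) = 13 bits


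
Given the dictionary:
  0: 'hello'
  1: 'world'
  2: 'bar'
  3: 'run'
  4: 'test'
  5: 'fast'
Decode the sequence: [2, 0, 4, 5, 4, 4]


Look up each index in the dictionary:
  2 -> 'bar'
  0 -> 'hello'
  4 -> 'test'
  5 -> 'fast'
  4 -> 'test'
  4 -> 'test'

Decoded: "bar hello test fast test test"


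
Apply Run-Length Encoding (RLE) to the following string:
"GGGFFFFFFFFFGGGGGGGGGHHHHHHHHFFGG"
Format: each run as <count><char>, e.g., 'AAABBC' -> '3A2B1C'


Scanning runs left to right:
  i=0: run of 'G' x 3 -> '3G'
  i=3: run of 'F' x 9 -> '9F'
  i=12: run of 'G' x 9 -> '9G'
  i=21: run of 'H' x 8 -> '8H'
  i=29: run of 'F' x 2 -> '2F'
  i=31: run of 'G' x 2 -> '2G'

RLE = 3G9F9G8H2F2G


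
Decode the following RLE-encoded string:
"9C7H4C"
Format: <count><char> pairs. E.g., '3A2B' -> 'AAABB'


Expanding each <count><char> pair:
  9C -> 'CCCCCCCCC'
  7H -> 'HHHHHHH'
  4C -> 'CCCC'

Decoded = CCCCCCCCCHHHHHHHCCCC


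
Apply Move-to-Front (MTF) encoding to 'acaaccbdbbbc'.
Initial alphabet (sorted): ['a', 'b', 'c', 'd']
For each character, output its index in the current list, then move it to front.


MTF encoding:
'a': index 0 in ['a', 'b', 'c', 'd'] -> ['a', 'b', 'c', 'd']
'c': index 2 in ['a', 'b', 'c', 'd'] -> ['c', 'a', 'b', 'd']
'a': index 1 in ['c', 'a', 'b', 'd'] -> ['a', 'c', 'b', 'd']
'a': index 0 in ['a', 'c', 'b', 'd'] -> ['a', 'c', 'b', 'd']
'c': index 1 in ['a', 'c', 'b', 'd'] -> ['c', 'a', 'b', 'd']
'c': index 0 in ['c', 'a', 'b', 'd'] -> ['c', 'a', 'b', 'd']
'b': index 2 in ['c', 'a', 'b', 'd'] -> ['b', 'c', 'a', 'd']
'd': index 3 in ['b', 'c', 'a', 'd'] -> ['d', 'b', 'c', 'a']
'b': index 1 in ['d', 'b', 'c', 'a'] -> ['b', 'd', 'c', 'a']
'b': index 0 in ['b', 'd', 'c', 'a'] -> ['b', 'd', 'c', 'a']
'b': index 0 in ['b', 'd', 'c', 'a'] -> ['b', 'd', 'c', 'a']
'c': index 2 in ['b', 'd', 'c', 'a'] -> ['c', 'b', 'd', 'a']


Output: [0, 2, 1, 0, 1, 0, 2, 3, 1, 0, 0, 2]


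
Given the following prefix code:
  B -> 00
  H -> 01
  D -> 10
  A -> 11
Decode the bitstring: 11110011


Decoding step by step:
Bits 11 -> A
Bits 11 -> A
Bits 00 -> B
Bits 11 -> A


Decoded message: AABA


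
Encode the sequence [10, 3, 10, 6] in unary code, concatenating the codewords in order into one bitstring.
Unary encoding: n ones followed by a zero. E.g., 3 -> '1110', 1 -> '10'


Encode each number as n ones followed by a terminating 0:
  10 -> 11111111110 (11 bits)
  3 -> 1110 (4 bits)
  10 -> 11111111110 (11 bits)
  6 -> 1111110 (7 bits)
Total length = 11 + 4 + 11 + 7 = 33 bits.

Unary([10, 3, 10, 6]) = 111111111101110111111111101111110 (33 bits)


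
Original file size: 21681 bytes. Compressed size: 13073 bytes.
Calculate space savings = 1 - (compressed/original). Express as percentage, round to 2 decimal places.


ratio = compressed/original = 13073/21681 = 0.60297
savings = 1 - ratio = 1 - 0.60297 = 0.39703
as a percentage: 0.39703 * 100 = 39.7%

Space savings = 1 - 13073/21681 = 39.7%


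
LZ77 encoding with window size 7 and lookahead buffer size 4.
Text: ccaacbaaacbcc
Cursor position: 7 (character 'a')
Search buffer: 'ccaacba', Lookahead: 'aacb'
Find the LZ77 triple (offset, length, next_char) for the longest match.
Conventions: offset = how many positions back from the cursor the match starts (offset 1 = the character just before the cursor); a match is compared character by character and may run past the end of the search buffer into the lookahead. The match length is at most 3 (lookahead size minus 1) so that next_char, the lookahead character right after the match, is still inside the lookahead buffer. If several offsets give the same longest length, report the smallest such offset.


Try each offset into the search buffer:
  offset=1 (pos 6, char 'a'): match length 2
  offset=2 (pos 5, char 'b'): match length 0
  offset=3 (pos 4, char 'c'): match length 0
  offset=4 (pos 3, char 'a'): match length 1
  offset=5 (pos 2, char 'a'): match length 3
  offset=6 (pos 1, char 'c'): match length 0
  offset=7 (pos 0, char 'c'): match length 0
Longest match has length 3 at offset 5.
next_char = character at position 7 + 3 = 10 -> 'b'

Best match: offset=5, length=3 (matching 'aac' starting at position 2)
LZ77 triple: (5, 3, 'b')


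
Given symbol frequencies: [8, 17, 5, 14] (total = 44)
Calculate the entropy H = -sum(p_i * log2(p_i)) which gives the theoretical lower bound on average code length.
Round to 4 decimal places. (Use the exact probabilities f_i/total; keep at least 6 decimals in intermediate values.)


Per-symbol terms -p_i * log2(p_i) with p_i = f_i/44:
  p = 8/44 = 0.181818: log2(p) = -2.459432, -p*log2(p) = 0.447169
  p = 17/44 = 0.386364: log2(p) = -1.371969, -p*log2(p) = 0.530079
  p = 5/44 = 0.113636: log2(p) = -3.137504, -p*log2(p) = 0.356534
  p = 14/44 = 0.318182: log2(p) = -1.652077, -p*log2(p) = 0.525661
H = 0.447169 + 0.530079 + 0.356534 + 0.525661 = 1.859443

H = 1.8594 bits/symbol


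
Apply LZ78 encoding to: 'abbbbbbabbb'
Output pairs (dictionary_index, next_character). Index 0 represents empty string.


LZ78 encoding steps:
Dictionary: {0: ''}
Step 1: w='' (idx 0), next='a' -> output (0, 'a'), add 'a' as idx 1
Step 2: w='' (idx 0), next='b' -> output (0, 'b'), add 'b' as idx 2
Step 3: w='b' (idx 2), next='b' -> output (2, 'b'), add 'bb' as idx 3
Step 4: w='bb' (idx 3), next='b' -> output (3, 'b'), add 'bbb' as idx 4
Step 5: w='a' (idx 1), next='b' -> output (1, 'b'), add 'ab' as idx 5
Step 6: w='bb' (idx 3), end of input -> output (3, '')


Encoded: [(0, 'a'), (0, 'b'), (2, 'b'), (3, 'b'), (1, 'b'), (3, '')]


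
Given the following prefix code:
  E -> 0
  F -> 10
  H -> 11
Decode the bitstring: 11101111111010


Decoding step by step:
Bits 11 -> H
Bits 10 -> F
Bits 11 -> H
Bits 11 -> H
Bits 11 -> H
Bits 10 -> F
Bits 10 -> F


Decoded message: HFHHHFF


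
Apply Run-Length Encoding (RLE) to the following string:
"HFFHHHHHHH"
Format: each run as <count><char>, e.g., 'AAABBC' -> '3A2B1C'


Scanning runs left to right:
  i=0: run of 'H' x 1 -> '1H'
  i=1: run of 'F' x 2 -> '2F'
  i=3: run of 'H' x 7 -> '7H'

RLE = 1H2F7H


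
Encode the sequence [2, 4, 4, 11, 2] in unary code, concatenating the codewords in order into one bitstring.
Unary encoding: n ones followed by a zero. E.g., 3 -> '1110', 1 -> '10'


Encode each number as n ones followed by a terminating 0:
  2 -> 110 (3 bits)
  4 -> 11110 (5 bits)
  4 -> 11110 (5 bits)
  11 -> 111111111110 (12 bits)
  2 -> 110 (3 bits)
Total length = 3 + 5 + 5 + 12 + 3 = 28 bits.

Unary([2, 4, 4, 11, 2]) = 1101111011110111111111110110 (28 bits)


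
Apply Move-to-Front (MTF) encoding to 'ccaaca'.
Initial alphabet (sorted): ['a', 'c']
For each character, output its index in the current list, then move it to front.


MTF encoding:
'c': index 1 in ['a', 'c'] -> ['c', 'a']
'c': index 0 in ['c', 'a'] -> ['c', 'a']
'a': index 1 in ['c', 'a'] -> ['a', 'c']
'a': index 0 in ['a', 'c'] -> ['a', 'c']
'c': index 1 in ['a', 'c'] -> ['c', 'a']
'a': index 1 in ['c', 'a'] -> ['a', 'c']


Output: [1, 0, 1, 0, 1, 1]


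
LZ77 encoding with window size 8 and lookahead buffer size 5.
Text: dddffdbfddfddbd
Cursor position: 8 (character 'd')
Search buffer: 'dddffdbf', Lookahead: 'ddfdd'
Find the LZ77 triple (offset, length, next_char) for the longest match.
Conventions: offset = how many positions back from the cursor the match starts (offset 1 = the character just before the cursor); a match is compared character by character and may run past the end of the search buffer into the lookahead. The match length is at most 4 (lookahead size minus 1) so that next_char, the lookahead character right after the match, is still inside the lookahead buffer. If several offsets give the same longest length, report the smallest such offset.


Try each offset into the search buffer:
  offset=1 (pos 7, char 'f'): match length 0
  offset=2 (pos 6, char 'b'): match length 0
  offset=3 (pos 5, char 'd'): match length 1
  offset=4 (pos 4, char 'f'): match length 0
  offset=5 (pos 3, char 'f'): match length 0
  offset=6 (pos 2, char 'd'): match length 1
  offset=7 (pos 1, char 'd'): match length 3
  offset=8 (pos 0, char 'd'): match length 2
Longest match has length 3 at offset 7.
next_char = character at position 8 + 3 = 11 -> 'd'

Best match: offset=7, length=3 (matching 'ddf' starting at position 1)
LZ77 triple: (7, 3, 'd')


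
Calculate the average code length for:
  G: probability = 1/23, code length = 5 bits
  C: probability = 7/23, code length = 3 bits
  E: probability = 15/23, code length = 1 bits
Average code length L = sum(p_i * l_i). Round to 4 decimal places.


Weighted contributions p_i * l_i:
  G: (1/23) * 5 = 5/23
  C: (7/23) * 3 = 21/23
  E: (15/23) * 1 = 15/23
Sum = (5 + 21 + 15)/23 = 41/23

L = 41/23 = 1.7826 bits/symbol


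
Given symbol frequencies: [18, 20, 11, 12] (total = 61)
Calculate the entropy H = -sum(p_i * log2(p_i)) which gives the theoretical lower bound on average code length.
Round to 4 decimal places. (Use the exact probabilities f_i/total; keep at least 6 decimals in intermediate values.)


Per-symbol terms -p_i * log2(p_i) with p_i = f_i/61:
  p = 18/61 = 0.295082: log2(p) = -1.760812, -p*log2(p) = 0.519584
  p = 20/61 = 0.327869: log2(p) = -1.608809, -p*log2(p) = 0.527478
  p = 11/61 = 0.180328: log2(p) = -2.471306, -p*log2(p) = 0.445645
  p = 12/61 = 0.196721: log2(p) = -2.345775, -p*log2(p) = 0.461464
H = 0.519584 + 0.527478 + 0.445645 + 0.461464 = 1.954171

H = 1.9542 bits/symbol


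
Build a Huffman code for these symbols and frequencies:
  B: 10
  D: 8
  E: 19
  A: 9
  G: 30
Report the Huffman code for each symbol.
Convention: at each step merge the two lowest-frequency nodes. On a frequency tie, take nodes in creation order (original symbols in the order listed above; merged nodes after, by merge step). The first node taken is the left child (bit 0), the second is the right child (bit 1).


Huffman tree construction:
Step 1: Merge D(8) + A(9) = 17
Step 2: Merge B(10) + (D+A)(17) = 27
Step 3: Merge E(19) + (B+(D+A))(27) = 46
Step 4: Merge G(30) + (E+(B+(D+A)))(46) = 76
Read each symbol's code off the tree from the root (left child = 0, right child = 1).

Codes:
  B: 110 (length 3)
  D: 1110 (length 4)
  E: 10 (length 2)
  A: 1111 (length 4)
  G: 0 (length 1)
Average code length: 166/76 = 2.1842 bits/symbol


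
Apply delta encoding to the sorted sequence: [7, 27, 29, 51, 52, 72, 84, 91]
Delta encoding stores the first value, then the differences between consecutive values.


First value: 7
Deltas:
  27 - 7 = 20
  29 - 27 = 2
  51 - 29 = 22
  52 - 51 = 1
  72 - 52 = 20
  84 - 72 = 12
  91 - 84 = 7


Delta encoded: [7, 20, 2, 22, 1, 20, 12, 7]


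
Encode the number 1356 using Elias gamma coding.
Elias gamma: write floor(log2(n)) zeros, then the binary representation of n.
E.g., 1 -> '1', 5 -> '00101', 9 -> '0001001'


num_bits = floor(log2(1356)) + 1 = 11
leading_zeros = num_bits - 1 = 10
binary(1356) = 10101001100

Elias gamma(1356) = '0000000000' + '10101001100' = 000000000010101001100 (21 bits)


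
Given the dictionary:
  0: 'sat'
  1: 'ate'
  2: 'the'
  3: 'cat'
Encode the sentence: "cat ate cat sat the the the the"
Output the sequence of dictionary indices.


Look up each word in the dictionary:
  'cat' -> 3
  'ate' -> 1
  'cat' -> 3
  'sat' -> 0
  'the' -> 2
  'the' -> 2
  'the' -> 2
  'the' -> 2

Encoded: [3, 1, 3, 0, 2, 2, 2, 2]


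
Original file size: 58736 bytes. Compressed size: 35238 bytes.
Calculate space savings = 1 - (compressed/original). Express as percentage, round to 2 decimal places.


ratio = compressed/original = 35238/58736 = 0.599939
savings = 1 - ratio = 1 - 0.599939 = 0.400061
as a percentage: 0.400061 * 100 = 40.01%

Space savings = 1 - 35238/58736 = 40.01%


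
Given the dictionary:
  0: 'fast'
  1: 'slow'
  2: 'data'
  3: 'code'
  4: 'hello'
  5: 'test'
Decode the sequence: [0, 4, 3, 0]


Look up each index in the dictionary:
  0 -> 'fast'
  4 -> 'hello'
  3 -> 'code'
  0 -> 'fast'

Decoded: "fast hello code fast"


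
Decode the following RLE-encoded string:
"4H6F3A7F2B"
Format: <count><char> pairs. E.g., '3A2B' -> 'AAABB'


Expanding each <count><char> pair:
  4H -> 'HHHH'
  6F -> 'FFFFFF'
  3A -> 'AAA'
  7F -> 'FFFFFFF'
  2B -> 'BB'

Decoded = HHHHFFFFFFAAAFFFFFFFBB


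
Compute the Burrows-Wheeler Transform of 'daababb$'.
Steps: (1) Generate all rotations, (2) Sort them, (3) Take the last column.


Rotations (sorted):
  0: $daababb -> last char: b
  1: aababb$d -> last char: d
  2: ababb$da -> last char: a
  3: abb$daab -> last char: b
  4: b$daabab -> last char: b
  5: babb$daa -> last char: a
  6: bb$daaba -> last char: a
  7: daababb$ -> last char: $


BWT = bdabbaa$


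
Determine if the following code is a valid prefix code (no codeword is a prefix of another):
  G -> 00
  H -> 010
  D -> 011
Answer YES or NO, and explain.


Checking each pair (does one codeword prefix another?):
  G='00' vs H='010': no prefix
  G='00' vs D='011': no prefix
  H='010' vs G='00': no prefix
  H='010' vs D='011': no prefix
  D='011' vs G='00': no prefix
  D='011' vs H='010': no prefix
No violation found over all pairs.

YES -- this is a valid prefix code. No codeword is a prefix of any other codeword.


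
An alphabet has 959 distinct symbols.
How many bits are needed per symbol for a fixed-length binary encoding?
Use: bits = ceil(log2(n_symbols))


log2(959) = 9.9054
Bracket: 2^9 = 512 < 959 <= 2^10 = 1024
So ceil(log2(959)) = 10

bits = ceil(log2(959)) = ceil(9.9054) = 10 bits


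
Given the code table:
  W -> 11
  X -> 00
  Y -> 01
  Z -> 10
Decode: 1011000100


Decoding:
10 -> Z
11 -> W
00 -> X
01 -> Y
00 -> X


Result: ZWXYX


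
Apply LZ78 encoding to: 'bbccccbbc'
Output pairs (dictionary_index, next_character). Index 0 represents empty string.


LZ78 encoding steps:
Dictionary: {0: ''}
Step 1: w='' (idx 0), next='b' -> output (0, 'b'), add 'b' as idx 1
Step 2: w='b' (idx 1), next='c' -> output (1, 'c'), add 'bc' as idx 2
Step 3: w='' (idx 0), next='c' -> output (0, 'c'), add 'c' as idx 3
Step 4: w='c' (idx 3), next='c' -> output (3, 'c'), add 'cc' as idx 4
Step 5: w='b' (idx 1), next='b' -> output (1, 'b'), add 'bb' as idx 5
Step 6: w='c' (idx 3), end of input -> output (3, '')


Encoded: [(0, 'b'), (1, 'c'), (0, 'c'), (3, 'c'), (1, 'b'), (3, '')]


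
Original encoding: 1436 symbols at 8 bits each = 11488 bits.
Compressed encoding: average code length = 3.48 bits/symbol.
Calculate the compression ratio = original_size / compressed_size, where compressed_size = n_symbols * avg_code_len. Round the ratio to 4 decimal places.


original_size = n_symbols * orig_bits = 1436 * 8 = 11488 bits
compressed_size = n_symbols * avg_code_len = 1436 * 3.48 = 4997.28 bits
ratio = original_size / compressed_size = 11488 / 4997.28 = 2.2989

Compression ratio = 2.2989


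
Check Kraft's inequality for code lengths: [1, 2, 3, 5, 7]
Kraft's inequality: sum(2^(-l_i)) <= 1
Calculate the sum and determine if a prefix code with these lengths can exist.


Sum = 2^(-1) + 2^(-2) + 2^(-3) + 2^(-5) + 2^(-7)
    = 0.5 + 0.25 + 0.125 + 0.03125 + 0.0078125
    = 117/128 = 0.9140625
Since 0.9140625 <= 1, Kraft's inequality IS satisfied.
A prefix code with these lengths CAN exist.

Kraft sum = 0.9140625. Satisfied.


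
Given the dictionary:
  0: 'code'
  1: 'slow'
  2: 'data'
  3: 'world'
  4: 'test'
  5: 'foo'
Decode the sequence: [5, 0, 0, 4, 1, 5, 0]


Look up each index in the dictionary:
  5 -> 'foo'
  0 -> 'code'
  0 -> 'code'
  4 -> 'test'
  1 -> 'slow'
  5 -> 'foo'
  0 -> 'code'

Decoded: "foo code code test slow foo code"


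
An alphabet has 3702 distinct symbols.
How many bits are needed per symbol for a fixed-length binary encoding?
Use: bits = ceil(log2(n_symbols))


log2(3702) = 11.8541
Bracket: 2^11 = 2048 < 3702 <= 2^12 = 4096
So ceil(log2(3702)) = 12

bits = ceil(log2(3702)) = ceil(11.8541) = 12 bits


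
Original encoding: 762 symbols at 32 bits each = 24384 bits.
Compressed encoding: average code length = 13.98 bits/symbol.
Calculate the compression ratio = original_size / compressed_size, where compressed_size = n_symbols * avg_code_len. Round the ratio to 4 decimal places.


original_size = n_symbols * orig_bits = 762 * 32 = 24384 bits
compressed_size = n_symbols * avg_code_len = 762 * 13.98 = 10652.76 bits
ratio = original_size / compressed_size = 24384 / 10652.76 = 2.289

Compression ratio = 2.289
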